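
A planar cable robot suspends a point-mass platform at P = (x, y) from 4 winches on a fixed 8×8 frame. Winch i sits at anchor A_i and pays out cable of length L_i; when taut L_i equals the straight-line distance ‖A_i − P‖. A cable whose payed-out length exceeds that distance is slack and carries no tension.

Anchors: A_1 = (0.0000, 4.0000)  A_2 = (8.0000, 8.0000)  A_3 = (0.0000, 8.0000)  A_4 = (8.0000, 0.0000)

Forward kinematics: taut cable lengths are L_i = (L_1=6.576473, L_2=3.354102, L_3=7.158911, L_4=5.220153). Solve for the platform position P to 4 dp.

(6.5000, 5.0000)

each cable: (A_i−P)·(A_i−P) = L_i²; let q_i = ‖A_i‖²−L_i²
q_1 = 0.0000+16.0000−43.2500 = -27.2500
row 1: -16.0000x − 8.0000y = -144.0000  (q_2=116.7500)
row 2: 0.0000x − 8.0000y = -40.0000  (q_3=12.7500)
row 3: -16.0000x + 8.0000y = -64.0000  (q_4=36.7500)
Cramer on rows 1–2 → x = 6.5000, y = 5.0000
check cable 4: ‖A_4−P‖² = 27.2500 ≈ L_4² = 27.2500 ✓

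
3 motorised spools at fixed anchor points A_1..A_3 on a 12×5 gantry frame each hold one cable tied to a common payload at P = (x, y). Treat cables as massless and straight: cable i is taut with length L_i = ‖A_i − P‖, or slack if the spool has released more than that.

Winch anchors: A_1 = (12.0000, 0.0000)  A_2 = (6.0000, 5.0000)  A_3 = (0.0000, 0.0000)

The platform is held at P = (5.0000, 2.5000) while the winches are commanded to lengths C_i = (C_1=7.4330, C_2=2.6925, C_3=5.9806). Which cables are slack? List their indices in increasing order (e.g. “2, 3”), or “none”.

cable 1: √((7.0000)²+(-2.5000)²)=7.4330, C_1=7.4330: taut
cable 2: √((1.0000)²+(2.5000)²)=2.6926, C_2=2.6925: taut
cable 3: √((-5.0000)²+(-2.5000)²)=5.5902, C_3=5.9806: slack

3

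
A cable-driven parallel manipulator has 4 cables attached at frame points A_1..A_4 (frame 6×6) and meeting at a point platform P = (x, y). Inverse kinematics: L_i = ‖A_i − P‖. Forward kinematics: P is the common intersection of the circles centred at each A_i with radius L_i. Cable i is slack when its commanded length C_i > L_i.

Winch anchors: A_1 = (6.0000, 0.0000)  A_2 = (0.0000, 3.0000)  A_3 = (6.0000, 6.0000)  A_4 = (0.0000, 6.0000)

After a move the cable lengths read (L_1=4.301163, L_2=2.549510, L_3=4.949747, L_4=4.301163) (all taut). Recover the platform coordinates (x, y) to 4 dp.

expand ‖A_i−P‖²=L_i² and subtract eq 1 (c_i ≔ ‖A_i‖²−L_i²)
c_1 = 36.0000+0.0000−18.5000 = 17.5000
eq1−eq2 → [12.0000  -6.0000]·P = 15.0000
eq1−eq3 → [0.0000  -12.0000]·P = -30.0000
eq1−eq4 → [12.0000  -12.0000]·P = 0.0000
2×2 solve → P = (2.5000, 2.5000)
check cable 4: ‖A_4−P‖² = 18.5000 ≈ L_4² = 18.5000 ✓

(2.5000, 2.5000)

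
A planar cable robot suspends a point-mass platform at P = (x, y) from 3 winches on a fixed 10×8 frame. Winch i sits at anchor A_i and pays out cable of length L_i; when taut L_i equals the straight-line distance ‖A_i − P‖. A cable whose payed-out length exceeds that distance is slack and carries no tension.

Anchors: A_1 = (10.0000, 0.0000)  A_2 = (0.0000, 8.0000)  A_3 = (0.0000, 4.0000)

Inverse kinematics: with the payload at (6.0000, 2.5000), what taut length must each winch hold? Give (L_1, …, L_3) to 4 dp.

L_1: Δ = A_1−P = (4.0000, -2.5000) → ‖Δ‖ = √22.2500 = 4.7170
L_2: Δ = A_2−P = (-6.0000, 5.5000) → ‖Δ‖ = √66.2500 = 8.1394
L_3: Δ = A_3−P = (-6.0000, 1.5000) → ‖Δ‖ = √38.2500 = 6.1847

(4.7170, 8.1394, 6.1847)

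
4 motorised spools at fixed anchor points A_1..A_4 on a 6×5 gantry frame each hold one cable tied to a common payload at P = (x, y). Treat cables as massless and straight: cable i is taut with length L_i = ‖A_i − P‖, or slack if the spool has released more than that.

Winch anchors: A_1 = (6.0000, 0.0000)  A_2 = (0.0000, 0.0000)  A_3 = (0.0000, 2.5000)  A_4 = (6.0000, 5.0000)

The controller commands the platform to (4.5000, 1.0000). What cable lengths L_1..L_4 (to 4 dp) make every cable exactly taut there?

cable 1: Δx=1.5000, Δy=-1.0000; L_1 = √(Δx²+Δy²) = 1.8028
cable 2: Δx=-4.5000, Δy=-1.0000; L_2 = √(Δx²+Δy²) = 4.6098
cable 3: Δx=-4.5000, Δy=1.5000; L_3 = √(Δx²+Δy²) = 4.7434
cable 4: Δx=1.5000, Δy=4.0000; L_4 = √(Δx²+Δy²) = 4.2720

(1.8028, 4.6098, 4.7434, 4.2720)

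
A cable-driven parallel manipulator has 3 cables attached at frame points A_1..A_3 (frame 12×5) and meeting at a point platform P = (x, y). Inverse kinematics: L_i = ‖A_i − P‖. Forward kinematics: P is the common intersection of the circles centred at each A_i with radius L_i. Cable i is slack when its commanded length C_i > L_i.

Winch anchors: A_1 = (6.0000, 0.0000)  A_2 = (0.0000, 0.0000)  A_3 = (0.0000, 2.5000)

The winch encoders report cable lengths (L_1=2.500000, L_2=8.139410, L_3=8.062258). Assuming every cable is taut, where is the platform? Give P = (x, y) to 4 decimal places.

each cable: (A_i−P)·(A_i−P) = L_i²; let c_i = ‖A_i‖²−L_i²
c_1 = 36.0000+0.0000−6.2500 = 29.7500
row 1: 12.0000x + 0.0000y = 96.0000  (c_2=-66.2500)
row 2: 12.0000x − 5.0000y = 88.5000  (c_3=-58.7500)
Cramer on rows 1–2 → x = 8.0000, y = 1.5000

(8.0000, 1.5000)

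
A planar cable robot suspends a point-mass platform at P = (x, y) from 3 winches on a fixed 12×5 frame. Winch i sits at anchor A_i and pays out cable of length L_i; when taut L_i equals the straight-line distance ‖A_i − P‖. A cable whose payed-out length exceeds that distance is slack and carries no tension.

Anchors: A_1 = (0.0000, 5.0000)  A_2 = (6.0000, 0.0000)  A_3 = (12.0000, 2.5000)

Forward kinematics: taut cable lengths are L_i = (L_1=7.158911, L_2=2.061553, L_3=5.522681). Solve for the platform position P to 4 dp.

each cable: (A_i−P)·(A_i−P) = L_i²; let q_i = ‖A_i‖²−L_i²
q_1 = 0.0000+25.0000−51.2500 = -26.2500
row 1: -12.0000x + 10.0000y = -58.0000  (q_2=31.7500)
row 2: -24.0000x + 5.0000y = -146.0000  (q_3=119.7500)
Cramer on rows 1–2 → x = 6.5000, y = 2.0000

(6.5000, 2.0000)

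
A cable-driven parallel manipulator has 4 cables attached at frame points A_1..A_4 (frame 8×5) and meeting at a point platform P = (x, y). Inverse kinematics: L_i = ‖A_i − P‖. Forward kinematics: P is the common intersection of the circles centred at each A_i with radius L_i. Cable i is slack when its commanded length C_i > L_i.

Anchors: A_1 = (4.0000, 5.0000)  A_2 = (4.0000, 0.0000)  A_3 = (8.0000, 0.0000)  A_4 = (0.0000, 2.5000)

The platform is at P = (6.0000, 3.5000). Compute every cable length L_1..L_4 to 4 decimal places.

(2.5000, 4.0311, 4.0311, 6.0828)

L_1: Δ = A_1−P = (-2.0000, 1.5000) → ‖Δ‖ = √6.2500 = 2.5000
L_2: Δ = A_2−P = (-2.0000, -3.5000) → ‖Δ‖ = √16.2500 = 4.0311
L_3: Δ = A_3−P = (2.0000, -3.5000) → ‖Δ‖ = √16.2500 = 4.0311
L_4: Δ = A_4−P = (-6.0000, -1.0000) → ‖Δ‖ = √37.0000 = 6.0828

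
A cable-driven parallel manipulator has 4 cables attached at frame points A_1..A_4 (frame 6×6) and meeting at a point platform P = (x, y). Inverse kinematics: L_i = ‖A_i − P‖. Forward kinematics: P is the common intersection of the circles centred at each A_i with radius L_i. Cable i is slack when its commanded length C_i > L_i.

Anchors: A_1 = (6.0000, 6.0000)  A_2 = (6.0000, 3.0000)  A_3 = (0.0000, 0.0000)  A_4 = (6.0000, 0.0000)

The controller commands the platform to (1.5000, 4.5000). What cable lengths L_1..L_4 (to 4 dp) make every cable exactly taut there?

(4.7434, 4.7434, 4.7434, 6.3640)

L_1 = √((6.0000−1.5000)² + (6.0000−4.5000)²) = 4.7434
L_2 = √((6.0000−1.5000)² + (3.0000−4.5000)²) = 4.7434
L_3 = √((0.0000−1.5000)² + (0.0000−4.5000)²) = 4.7434
L_4 = √((6.0000−1.5000)² + (0.0000−4.5000)²) = 6.3640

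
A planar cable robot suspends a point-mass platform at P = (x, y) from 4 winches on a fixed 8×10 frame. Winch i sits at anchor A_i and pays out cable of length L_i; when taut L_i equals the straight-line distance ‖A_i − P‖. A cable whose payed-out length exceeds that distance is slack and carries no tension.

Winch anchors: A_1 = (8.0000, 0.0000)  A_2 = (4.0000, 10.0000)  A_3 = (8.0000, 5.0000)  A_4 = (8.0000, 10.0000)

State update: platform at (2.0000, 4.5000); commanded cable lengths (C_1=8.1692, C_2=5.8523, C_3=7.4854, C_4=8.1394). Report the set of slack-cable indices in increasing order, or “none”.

cable 1: L_1 = ‖A_1−P‖ = 7.5000;  C_1 = 8.1692 → slack
cable 2: L_2 = ‖A_2−P‖ = 5.8523;  C_2 = 5.8523 → taut
cable 3: L_3 = ‖A_3−P‖ = 6.0208;  C_3 = 7.4854 → slack
cable 4: L_4 = ‖A_4−P‖ = 8.1394;  C_4 = 8.1394 → taut

1, 3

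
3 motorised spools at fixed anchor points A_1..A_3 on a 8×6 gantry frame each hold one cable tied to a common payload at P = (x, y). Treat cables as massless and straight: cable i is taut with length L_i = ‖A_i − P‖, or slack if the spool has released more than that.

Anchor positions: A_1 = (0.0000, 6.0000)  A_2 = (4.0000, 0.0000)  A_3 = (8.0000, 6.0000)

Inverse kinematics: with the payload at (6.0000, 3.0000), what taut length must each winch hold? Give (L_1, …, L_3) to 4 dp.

cable 1: Δx=-6.0000, Δy=3.0000; L_1 = √(Δx²+Δy²) = 6.7082
cable 2: Δx=-2.0000, Δy=-3.0000; L_2 = √(Δx²+Δy²) = 3.6056
cable 3: Δx=2.0000, Δy=3.0000; L_3 = √(Δx²+Δy²) = 3.6056

(6.7082, 3.6056, 3.6056)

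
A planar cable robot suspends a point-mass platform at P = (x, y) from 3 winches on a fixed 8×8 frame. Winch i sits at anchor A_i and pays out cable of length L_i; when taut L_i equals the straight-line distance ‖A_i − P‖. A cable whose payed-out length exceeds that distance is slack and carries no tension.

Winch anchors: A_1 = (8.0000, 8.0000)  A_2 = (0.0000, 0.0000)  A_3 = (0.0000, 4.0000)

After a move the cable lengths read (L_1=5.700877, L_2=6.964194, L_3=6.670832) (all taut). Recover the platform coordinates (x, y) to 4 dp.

expand ‖A_i−P‖²=L_i² and subtract eq 1 (c_i ≔ ‖A_i‖²−L_i²)
c_1 = 64.0000+64.0000−32.5000 = 95.5000
eq1−eq2 → [16.0000  16.0000]·P = 144.0000
eq1−eq3 → [16.0000  8.0000]·P = 124.0000
2×2 solve → P = (6.5000, 2.5000)

(6.5000, 2.5000)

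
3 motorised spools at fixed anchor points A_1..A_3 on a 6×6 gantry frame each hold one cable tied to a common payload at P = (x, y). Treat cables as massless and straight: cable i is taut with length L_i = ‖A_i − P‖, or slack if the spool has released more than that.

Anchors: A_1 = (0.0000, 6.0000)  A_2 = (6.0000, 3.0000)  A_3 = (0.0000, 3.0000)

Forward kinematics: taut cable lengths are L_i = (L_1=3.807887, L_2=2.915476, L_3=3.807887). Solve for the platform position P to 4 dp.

(3.5000, 4.5000)

expand ‖A_i−P‖²=L_i² and subtract eq 1 (c_i ≔ ‖A_i‖²−L_i²)
c_1 = 0.0000+36.0000−14.5000 = 21.5000
eq1−eq2 → [-12.0000  6.0000]·P = -15.0000
eq1−eq3 → [0.0000  6.0000]·P = 27.0000
2×2 solve → P = (3.5000, 4.5000)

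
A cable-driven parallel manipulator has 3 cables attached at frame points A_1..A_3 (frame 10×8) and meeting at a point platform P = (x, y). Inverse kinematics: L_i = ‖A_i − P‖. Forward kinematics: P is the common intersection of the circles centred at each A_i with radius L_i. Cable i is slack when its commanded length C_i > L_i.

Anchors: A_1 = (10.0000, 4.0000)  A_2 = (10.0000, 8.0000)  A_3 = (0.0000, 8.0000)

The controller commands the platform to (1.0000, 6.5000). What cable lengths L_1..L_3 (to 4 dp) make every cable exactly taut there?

L_1 = √((10.0000−1.0000)² + (4.0000−6.5000)²) = 9.3408
L_2 = √((10.0000−1.0000)² + (8.0000−6.5000)²) = 9.1241
L_3 = √((0.0000−1.0000)² + (8.0000−6.5000)²) = 1.8028

(9.3408, 9.1241, 1.8028)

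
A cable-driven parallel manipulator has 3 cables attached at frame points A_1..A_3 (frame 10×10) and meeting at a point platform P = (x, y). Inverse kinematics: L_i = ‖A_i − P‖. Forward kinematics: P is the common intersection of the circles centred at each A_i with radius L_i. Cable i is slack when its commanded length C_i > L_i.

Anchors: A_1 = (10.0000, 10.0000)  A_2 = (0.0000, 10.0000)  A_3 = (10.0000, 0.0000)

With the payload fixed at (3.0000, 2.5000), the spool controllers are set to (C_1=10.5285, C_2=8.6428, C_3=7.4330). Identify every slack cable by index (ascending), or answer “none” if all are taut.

1, 2

cable 1: L_1 = ‖A_1−P‖ = 10.2591;  C_1 = 10.5285 → slack
cable 2: L_2 = ‖A_2−P‖ = 8.0777;  C_2 = 8.6428 → slack
cable 3: L_3 = ‖A_3−P‖ = 7.4330;  C_3 = 7.4330 → taut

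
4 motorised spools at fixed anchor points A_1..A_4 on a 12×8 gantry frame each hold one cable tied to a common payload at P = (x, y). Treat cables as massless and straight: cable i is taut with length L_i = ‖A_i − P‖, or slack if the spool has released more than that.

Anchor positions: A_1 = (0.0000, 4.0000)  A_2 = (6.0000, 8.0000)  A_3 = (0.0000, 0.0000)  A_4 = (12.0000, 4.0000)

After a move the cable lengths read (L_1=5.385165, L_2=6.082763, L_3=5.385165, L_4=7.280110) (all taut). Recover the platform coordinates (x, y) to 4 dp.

circle eqns → linear via eq_j − eq_1; set k_j = A_j·A_j − L_j²
k_1 = 0.0000+16.0000−29.0000 = -13.0000
-12.0000·x − 8.0000·y = k_1−k_2 = -76.0000
0.0000·x + 8.0000·y = k_1−k_3 = 16.0000
-24.0000·x + 0.0000·y = k_1−k_4 = -120.0000
solve first two rows → x=5.0000, y=2.0000
check cable 4: ‖A_4−P‖² = 53.0000 ≈ L_4² = 53.0000 ✓

(5.0000, 2.0000)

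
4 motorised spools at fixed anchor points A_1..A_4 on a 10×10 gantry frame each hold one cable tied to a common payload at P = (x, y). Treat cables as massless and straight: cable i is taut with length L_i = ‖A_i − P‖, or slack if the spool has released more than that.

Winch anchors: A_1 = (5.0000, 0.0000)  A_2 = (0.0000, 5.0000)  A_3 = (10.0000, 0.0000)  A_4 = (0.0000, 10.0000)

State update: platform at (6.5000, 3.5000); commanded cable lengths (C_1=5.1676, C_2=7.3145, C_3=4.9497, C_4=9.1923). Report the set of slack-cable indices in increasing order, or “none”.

1, 2

cable 1: L_1 = ‖A_1−P‖ = 3.8079;  C_1 = 5.1676 → slack
cable 2: L_2 = ‖A_2−P‖ = 6.6708;  C_2 = 7.3145 → slack
cable 3: L_3 = ‖A_3−P‖ = 4.9497;  C_3 = 4.9497 → taut
cable 4: L_4 = ‖A_4−P‖ = 9.1924;  C_4 = 9.1923 → taut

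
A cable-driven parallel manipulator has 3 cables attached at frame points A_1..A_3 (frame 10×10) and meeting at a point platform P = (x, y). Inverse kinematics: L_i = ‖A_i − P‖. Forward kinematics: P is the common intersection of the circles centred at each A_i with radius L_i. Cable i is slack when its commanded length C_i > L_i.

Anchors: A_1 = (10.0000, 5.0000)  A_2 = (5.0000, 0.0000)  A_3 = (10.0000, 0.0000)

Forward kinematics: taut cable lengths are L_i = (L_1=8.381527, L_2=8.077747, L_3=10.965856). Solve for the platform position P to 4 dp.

expand ‖A_i−P‖²=L_i² and subtract eq 1 (k_i ≔ ‖A_i‖²−L_i²)
k_1 = 100.0000+25.0000−70.2500 = 54.7500
eq1−eq2 → [10.0000  10.0000]·P = 95.0000
eq1−eq3 → [0.0000  10.0000]·P = 75.0000
2×2 solve → P = (2.0000, 7.5000)

(2.0000, 7.5000)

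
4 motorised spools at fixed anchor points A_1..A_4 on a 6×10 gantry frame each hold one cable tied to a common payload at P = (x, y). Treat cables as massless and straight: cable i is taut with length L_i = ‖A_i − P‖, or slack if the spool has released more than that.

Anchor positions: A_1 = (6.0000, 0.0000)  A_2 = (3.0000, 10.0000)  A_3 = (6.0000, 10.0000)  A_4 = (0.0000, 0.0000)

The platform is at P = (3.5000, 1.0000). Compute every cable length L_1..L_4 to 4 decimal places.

(2.6926, 9.0139, 9.3408, 3.6401)

L_1: Δ = A_1−P = (2.5000, -1.0000) → ‖Δ‖ = √7.2500 = 2.6926
L_2: Δ = A_2−P = (-0.5000, 9.0000) → ‖Δ‖ = √81.2500 = 9.0139
L_3: Δ = A_3−P = (2.5000, 9.0000) → ‖Δ‖ = √87.2500 = 9.3408
L_4: Δ = A_4−P = (-3.5000, -1.0000) → ‖Δ‖ = √13.2500 = 3.6401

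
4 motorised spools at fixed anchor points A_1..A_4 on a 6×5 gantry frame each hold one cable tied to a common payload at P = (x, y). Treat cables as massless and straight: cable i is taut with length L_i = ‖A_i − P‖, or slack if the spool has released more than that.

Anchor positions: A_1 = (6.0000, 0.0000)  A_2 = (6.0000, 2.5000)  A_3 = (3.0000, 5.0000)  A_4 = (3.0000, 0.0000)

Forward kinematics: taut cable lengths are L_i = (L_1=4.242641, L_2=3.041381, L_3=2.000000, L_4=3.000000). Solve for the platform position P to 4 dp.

expand ‖A_i−P‖²=L_i² and subtract eq 1 (q_i ≔ ‖A_i‖²−L_i²)
q_1 = 36.0000+0.0000−18.0000 = 18.0000
eq1−eq2 → [0.0000  -5.0000]·P = -15.0000
eq1−eq3 → [6.0000  -10.0000]·P = -12.0000
eq1−eq4 → [6.0000  0.0000]·P = 18.0000
2×2 solve → P = (3.0000, 3.0000)
check cable 4: ‖A_4−P‖² = 9.0000 ≈ L_4² = 9.0000 ✓

(3.0000, 3.0000)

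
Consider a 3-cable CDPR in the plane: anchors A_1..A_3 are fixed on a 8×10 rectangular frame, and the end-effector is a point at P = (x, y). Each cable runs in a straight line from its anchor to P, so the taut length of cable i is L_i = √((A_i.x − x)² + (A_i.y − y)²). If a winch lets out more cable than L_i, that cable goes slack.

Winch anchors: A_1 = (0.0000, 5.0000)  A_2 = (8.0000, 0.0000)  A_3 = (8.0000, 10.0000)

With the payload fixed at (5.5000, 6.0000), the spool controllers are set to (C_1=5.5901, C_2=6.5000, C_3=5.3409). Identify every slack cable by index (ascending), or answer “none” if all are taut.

i=1: geometric 5.5902 vs commanded 5.5901 ⇒ taut
i=2: geometric 6.5000 vs commanded 6.5000 ⇒ taut
i=3: geometric 4.7170 vs commanded 5.3409 ⇒ slack

3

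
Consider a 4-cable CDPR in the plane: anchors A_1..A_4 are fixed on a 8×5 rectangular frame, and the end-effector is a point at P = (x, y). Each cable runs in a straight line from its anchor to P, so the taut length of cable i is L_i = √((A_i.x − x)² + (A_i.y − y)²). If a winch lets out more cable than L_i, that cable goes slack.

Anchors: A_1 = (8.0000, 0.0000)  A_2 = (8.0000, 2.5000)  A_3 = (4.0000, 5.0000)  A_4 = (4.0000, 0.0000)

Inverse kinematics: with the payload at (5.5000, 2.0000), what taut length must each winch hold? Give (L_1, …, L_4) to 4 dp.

(3.2016, 2.5495, 3.3541, 2.5000)

L_1 = √((8.0000−5.5000)² + (0.0000−2.0000)²) = 3.2016
L_2 = √((8.0000−5.5000)² + (2.5000−2.0000)²) = 2.5495
L_3 = √((4.0000−5.5000)² + (5.0000−2.0000)²) = 3.3541
L_4 = √((4.0000−5.5000)² + (0.0000−2.0000)²) = 2.5000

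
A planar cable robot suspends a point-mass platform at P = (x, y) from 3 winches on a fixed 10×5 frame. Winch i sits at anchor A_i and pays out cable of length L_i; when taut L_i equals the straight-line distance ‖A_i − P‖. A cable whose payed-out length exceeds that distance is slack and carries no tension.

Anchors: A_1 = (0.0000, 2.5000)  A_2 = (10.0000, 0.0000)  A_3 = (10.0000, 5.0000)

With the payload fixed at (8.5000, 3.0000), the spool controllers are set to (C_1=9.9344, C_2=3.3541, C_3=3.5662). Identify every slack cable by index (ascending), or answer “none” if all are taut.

i=1: geometric 8.5147 vs commanded 9.9344 ⇒ slack
i=2: geometric 3.3541 vs commanded 3.3541 ⇒ taut
i=3: geometric 2.5000 vs commanded 3.5662 ⇒ slack

1, 3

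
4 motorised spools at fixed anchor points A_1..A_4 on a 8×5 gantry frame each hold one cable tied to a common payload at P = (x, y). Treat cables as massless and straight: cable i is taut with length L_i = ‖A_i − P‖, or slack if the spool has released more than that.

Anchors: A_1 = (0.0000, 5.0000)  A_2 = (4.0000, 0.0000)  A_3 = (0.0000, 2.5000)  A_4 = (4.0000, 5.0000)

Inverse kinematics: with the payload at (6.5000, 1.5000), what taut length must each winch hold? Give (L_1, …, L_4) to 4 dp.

cable 1: Δx=-6.5000, Δy=3.5000; L_1 = √(Δx²+Δy²) = 7.3824
cable 2: Δx=-2.5000, Δy=-1.5000; L_2 = √(Δx²+Δy²) = 2.9155
cable 3: Δx=-6.5000, Δy=1.0000; L_3 = √(Δx²+Δy²) = 6.5765
cable 4: Δx=-2.5000, Δy=3.5000; L_4 = √(Δx²+Δy²) = 4.3012

(7.3824, 2.9155, 6.5765, 4.3012)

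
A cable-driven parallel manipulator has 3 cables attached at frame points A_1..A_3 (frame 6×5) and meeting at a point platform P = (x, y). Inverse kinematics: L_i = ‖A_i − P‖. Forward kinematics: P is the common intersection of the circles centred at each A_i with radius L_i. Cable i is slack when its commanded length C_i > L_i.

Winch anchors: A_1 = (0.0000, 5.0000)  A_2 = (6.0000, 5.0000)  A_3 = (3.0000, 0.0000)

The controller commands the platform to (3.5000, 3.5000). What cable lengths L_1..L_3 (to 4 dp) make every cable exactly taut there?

(3.8079, 2.9155, 3.5355)

L_1 = √((0.0000−3.5000)² + (5.0000−3.5000)²) = 3.8079
L_2 = √((6.0000−3.5000)² + (5.0000−3.5000)²) = 2.9155
L_3 = √((3.0000−3.5000)² + (0.0000−3.5000)²) = 3.5355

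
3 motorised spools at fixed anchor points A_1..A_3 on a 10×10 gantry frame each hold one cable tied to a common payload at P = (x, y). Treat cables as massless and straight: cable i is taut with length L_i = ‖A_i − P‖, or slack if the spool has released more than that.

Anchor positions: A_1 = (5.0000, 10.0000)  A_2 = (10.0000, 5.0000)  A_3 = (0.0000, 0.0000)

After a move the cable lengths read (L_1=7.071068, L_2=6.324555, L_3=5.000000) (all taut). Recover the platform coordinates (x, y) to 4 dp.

circle eqns → linear via eq_j − eq_1; set q_j = A_j·A_j − L_j²
q_1 = 25.0000+100.0000−50.0000 = 75.0000
-10.0000·x + 10.0000·y = q_1−q_2 = -10.0000
10.0000·x + 20.0000·y = q_1−q_3 = 100.0000
solve first two rows → x=4.0000, y=3.0000

(4.0000, 3.0000)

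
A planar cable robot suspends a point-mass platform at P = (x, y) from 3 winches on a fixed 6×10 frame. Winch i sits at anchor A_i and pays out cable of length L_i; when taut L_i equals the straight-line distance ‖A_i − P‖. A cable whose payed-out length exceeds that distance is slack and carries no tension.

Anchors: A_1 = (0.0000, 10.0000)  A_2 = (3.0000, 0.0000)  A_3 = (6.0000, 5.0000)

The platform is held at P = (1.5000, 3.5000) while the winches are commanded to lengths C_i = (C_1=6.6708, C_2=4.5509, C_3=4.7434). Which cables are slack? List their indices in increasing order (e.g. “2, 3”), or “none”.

cable 1: √((-1.5000)²+(6.5000)²)=6.6708, C_1=6.6708: taut
cable 2: √((1.5000)²+(-3.5000)²)=3.8079, C_2=4.5509: slack
cable 3: √((4.5000)²+(1.5000)²)=4.7434, C_3=4.7434: taut

2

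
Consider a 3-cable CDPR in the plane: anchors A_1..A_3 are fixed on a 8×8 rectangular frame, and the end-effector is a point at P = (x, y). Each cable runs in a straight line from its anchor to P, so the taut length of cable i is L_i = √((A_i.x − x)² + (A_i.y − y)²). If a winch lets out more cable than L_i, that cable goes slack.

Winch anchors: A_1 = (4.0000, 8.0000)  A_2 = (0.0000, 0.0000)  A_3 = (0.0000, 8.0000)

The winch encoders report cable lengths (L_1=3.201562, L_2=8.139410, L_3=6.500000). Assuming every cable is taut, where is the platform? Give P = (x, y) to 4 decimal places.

expand ‖A_i−P‖²=L_i² and subtract eq 1 (k_i ≔ ‖A_i‖²−L_i²)
k_1 = 16.0000+64.0000−10.2500 = 69.7500
eq1−eq2 → [8.0000  16.0000]·P = 136.0000
eq1−eq3 → [8.0000  0.0000]·P = 48.0000
2×2 solve → P = (6.0000, 5.5000)

(6.0000, 5.5000)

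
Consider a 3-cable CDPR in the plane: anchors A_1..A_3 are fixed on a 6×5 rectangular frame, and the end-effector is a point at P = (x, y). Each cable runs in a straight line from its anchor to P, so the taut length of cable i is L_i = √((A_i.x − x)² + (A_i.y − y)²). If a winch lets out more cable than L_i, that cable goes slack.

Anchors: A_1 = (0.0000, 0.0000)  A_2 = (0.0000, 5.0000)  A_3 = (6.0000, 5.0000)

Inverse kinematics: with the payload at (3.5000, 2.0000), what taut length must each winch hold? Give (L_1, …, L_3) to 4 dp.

L_1: Δ = A_1−P = (-3.5000, -2.0000) → ‖Δ‖ = √16.2500 = 4.0311
L_2: Δ = A_2−P = (-3.5000, 3.0000) → ‖Δ‖ = √21.2500 = 4.6098
L_3: Δ = A_3−P = (2.5000, 3.0000) → ‖Δ‖ = √15.2500 = 3.9051

(4.0311, 4.6098, 3.9051)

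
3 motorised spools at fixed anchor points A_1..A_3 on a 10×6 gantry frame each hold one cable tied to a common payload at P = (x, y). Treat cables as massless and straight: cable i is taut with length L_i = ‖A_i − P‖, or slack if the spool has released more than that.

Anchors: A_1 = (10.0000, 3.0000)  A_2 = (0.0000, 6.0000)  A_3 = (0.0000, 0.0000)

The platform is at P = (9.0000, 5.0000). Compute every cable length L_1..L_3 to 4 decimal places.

(2.2361, 9.0554, 10.2956)

L_1: Δ = A_1−P = (1.0000, -2.0000) → ‖Δ‖ = √5.0000 = 2.2361
L_2: Δ = A_2−P = (-9.0000, 1.0000) → ‖Δ‖ = √82.0000 = 9.0554
L_3: Δ = A_3−P = (-9.0000, -5.0000) → ‖Δ‖ = √106.0000 = 10.2956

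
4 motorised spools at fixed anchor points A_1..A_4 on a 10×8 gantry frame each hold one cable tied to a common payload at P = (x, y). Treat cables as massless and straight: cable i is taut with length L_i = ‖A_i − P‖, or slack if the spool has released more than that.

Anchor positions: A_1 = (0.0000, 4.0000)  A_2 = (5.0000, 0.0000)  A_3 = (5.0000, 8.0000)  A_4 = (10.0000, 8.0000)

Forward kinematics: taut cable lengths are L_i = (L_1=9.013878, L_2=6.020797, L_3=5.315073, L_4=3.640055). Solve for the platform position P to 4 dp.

expand ‖A_i−P‖²=L_i² and subtract eq 1 (c_i ≔ ‖A_i‖²−L_i²)
c_1 = 0.0000+16.0000−81.2500 = -65.2500
eq1−eq2 → [-10.0000  8.0000]·P = -54.0000
eq1−eq3 → [-10.0000  -8.0000]·P = -126.0000
eq1−eq4 → [-20.0000  -8.0000]·P = -216.0000
2×2 solve → P = (9.0000, 4.5000)
check cable 4: ‖A_4−P‖² = 13.2500 ≈ L_4² = 13.2500 ✓

(9.0000, 4.5000)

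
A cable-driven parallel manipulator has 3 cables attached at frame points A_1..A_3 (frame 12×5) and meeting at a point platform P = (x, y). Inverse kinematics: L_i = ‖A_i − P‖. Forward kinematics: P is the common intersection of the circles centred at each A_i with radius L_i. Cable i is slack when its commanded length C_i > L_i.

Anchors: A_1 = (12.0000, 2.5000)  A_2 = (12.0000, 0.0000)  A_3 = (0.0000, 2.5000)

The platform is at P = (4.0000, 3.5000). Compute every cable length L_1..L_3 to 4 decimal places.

(8.0623, 8.7321, 4.1231)

L_1: Δ = A_1−P = (8.0000, -1.0000) → ‖Δ‖ = √65.0000 = 8.0623
L_2: Δ = A_2−P = (8.0000, -3.5000) → ‖Δ‖ = √76.2500 = 8.7321
L_3: Δ = A_3−P = (-4.0000, -1.0000) → ‖Δ‖ = √17.0000 = 4.1231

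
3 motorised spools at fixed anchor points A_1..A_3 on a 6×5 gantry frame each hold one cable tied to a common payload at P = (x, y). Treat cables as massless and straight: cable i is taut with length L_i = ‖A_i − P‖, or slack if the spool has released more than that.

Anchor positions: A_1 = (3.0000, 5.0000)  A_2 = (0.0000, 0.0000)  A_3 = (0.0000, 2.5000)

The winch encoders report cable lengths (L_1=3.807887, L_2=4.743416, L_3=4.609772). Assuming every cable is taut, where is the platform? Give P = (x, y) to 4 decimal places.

expand ‖A_i−P‖²=L_i² and subtract eq 1 (k_i ≔ ‖A_i‖²−L_i²)
k_1 = 9.0000+25.0000−14.5000 = 19.5000
eq1−eq2 → [6.0000  10.0000]·P = 42.0000
eq1−eq3 → [6.0000  5.0000]·P = 34.5000
2×2 solve → P = (4.5000, 1.5000)

(4.5000, 1.5000)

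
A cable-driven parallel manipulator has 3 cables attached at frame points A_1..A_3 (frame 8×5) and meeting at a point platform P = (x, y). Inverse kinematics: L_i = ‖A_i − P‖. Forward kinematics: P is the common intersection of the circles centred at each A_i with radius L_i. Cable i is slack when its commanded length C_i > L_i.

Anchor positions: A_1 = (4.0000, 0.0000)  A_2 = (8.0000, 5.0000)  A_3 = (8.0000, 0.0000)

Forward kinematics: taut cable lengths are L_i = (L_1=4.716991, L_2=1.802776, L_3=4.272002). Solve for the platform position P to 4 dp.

each cable: (A_i−P)·(A_i−P) = L_i²; let c_i = ‖A_i‖²−L_i²
c_1 = 16.0000+0.0000−22.2500 = -6.2500
row 1: -8.0000x − 10.0000y = -92.0000  (c_2=85.7500)
row 2: -8.0000x + 0.0000y = -52.0000  (c_3=45.7500)
Cramer on rows 1–2 → x = 6.5000, y = 4.0000

(6.5000, 4.0000)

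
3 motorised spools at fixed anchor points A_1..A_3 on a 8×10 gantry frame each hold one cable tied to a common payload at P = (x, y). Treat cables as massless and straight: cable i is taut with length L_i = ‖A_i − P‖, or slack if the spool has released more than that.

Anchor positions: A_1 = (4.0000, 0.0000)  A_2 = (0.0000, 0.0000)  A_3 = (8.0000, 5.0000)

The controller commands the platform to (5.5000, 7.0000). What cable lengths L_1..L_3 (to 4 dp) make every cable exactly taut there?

L_1 = √((4.0000−5.5000)² + (0.0000−7.0000)²) = 7.1589
L_2 = √((0.0000−5.5000)² + (0.0000−7.0000)²) = 8.9022
L_3 = √((8.0000−5.5000)² + (5.0000−7.0000)²) = 3.2016

(7.1589, 8.9022, 3.2016)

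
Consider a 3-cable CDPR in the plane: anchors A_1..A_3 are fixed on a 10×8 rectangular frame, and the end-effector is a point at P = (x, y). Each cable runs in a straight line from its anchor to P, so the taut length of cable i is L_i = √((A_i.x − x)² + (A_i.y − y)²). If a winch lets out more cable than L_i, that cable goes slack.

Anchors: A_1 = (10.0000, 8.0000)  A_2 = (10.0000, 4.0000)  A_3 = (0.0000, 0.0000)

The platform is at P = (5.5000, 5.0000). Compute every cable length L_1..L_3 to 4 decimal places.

L_1: Δ = A_1−P = (4.5000, 3.0000) → ‖Δ‖ = √29.2500 = 5.4083
L_2: Δ = A_2−P = (4.5000, -1.0000) → ‖Δ‖ = √21.2500 = 4.6098
L_3: Δ = A_3−P = (-5.5000, -5.0000) → ‖Δ‖ = √55.2500 = 7.4330

(5.4083, 4.6098, 7.4330)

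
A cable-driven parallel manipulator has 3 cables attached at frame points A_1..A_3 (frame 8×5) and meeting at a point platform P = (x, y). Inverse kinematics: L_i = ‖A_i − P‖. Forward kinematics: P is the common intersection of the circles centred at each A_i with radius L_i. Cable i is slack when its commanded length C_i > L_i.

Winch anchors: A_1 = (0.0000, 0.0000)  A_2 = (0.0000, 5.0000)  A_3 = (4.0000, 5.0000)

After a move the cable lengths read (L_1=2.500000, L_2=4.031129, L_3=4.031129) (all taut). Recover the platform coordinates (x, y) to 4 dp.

(2.0000, 1.5000)

circle eqns → linear via eq_j − eq_1; set k_j = A_j·A_j − L_j²
k_1 = 0.0000+0.0000−6.2500 = -6.2500
0.0000·x − 10.0000·y = k_1−k_2 = -15.0000
-8.0000·x − 10.0000·y = k_1−k_3 = -31.0000
solve first two rows → x=2.0000, y=1.5000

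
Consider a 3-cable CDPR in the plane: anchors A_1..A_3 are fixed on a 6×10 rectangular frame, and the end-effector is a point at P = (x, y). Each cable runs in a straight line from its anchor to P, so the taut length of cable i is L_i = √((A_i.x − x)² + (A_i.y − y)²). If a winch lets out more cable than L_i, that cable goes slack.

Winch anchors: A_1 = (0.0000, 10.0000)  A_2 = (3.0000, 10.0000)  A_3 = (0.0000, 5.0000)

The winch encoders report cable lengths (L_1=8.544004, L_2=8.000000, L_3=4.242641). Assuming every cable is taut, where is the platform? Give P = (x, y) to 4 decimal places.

circle eqns → linear via eq_j − eq_1; set c_j = A_j·A_j − L_j²
c_1 = 0.0000+100.0000−73.0000 = 27.0000
-6.0000·x + 0.0000·y = c_1−c_2 = -18.0000
0.0000·x + 10.0000·y = c_1−c_3 = 20.0000
solve first two rows → x=3.0000, y=2.0000

(3.0000, 2.0000)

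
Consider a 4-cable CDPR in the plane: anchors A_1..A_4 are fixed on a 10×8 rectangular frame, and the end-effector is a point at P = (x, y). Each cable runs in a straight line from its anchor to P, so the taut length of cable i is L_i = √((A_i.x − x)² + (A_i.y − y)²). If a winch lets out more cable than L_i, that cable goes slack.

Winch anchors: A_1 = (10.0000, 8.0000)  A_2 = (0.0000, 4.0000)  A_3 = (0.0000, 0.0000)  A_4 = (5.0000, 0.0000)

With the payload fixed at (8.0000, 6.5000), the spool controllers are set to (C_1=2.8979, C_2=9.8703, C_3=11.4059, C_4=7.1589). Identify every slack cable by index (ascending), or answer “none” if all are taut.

1, 2, 3

cable 1: L_1 = ‖A_1−P‖ = 2.5000;  C_1 = 2.8979 → slack
cable 2: L_2 = ‖A_2−P‖ = 8.3815;  C_2 = 9.8703 → slack
cable 3: L_3 = ‖A_3−P‖ = 10.3078;  C_3 = 11.4059 → slack
cable 4: L_4 = ‖A_4−P‖ = 7.1589;  C_4 = 7.1589 → taut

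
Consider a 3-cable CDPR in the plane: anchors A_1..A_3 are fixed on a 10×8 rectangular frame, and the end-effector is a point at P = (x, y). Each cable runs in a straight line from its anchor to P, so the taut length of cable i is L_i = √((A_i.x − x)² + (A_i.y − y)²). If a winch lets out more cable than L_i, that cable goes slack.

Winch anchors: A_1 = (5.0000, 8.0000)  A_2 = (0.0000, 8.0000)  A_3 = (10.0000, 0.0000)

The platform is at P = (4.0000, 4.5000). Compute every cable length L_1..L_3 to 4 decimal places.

L_1 = √((5.0000−4.0000)² + (8.0000−4.5000)²) = 3.6401
L_2 = √((0.0000−4.0000)² + (8.0000−4.5000)²) = 5.3151
L_3 = √((10.0000−4.0000)² + (0.0000−4.5000)²) = 7.5000

(3.6401, 5.3151, 7.5000)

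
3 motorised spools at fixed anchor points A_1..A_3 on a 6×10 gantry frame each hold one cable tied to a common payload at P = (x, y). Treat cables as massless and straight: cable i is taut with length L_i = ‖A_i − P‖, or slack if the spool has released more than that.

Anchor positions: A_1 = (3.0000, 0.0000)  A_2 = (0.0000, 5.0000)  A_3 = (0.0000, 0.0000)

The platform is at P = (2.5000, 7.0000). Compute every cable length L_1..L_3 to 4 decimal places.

L_1 = √((3.0000−2.5000)² + (0.0000−7.0000)²) = 7.0178
L_2 = √((0.0000−2.5000)² + (5.0000−7.0000)²) = 3.2016
L_3 = √((0.0000−2.5000)² + (0.0000−7.0000)²) = 7.4330

(7.0178, 3.2016, 7.4330)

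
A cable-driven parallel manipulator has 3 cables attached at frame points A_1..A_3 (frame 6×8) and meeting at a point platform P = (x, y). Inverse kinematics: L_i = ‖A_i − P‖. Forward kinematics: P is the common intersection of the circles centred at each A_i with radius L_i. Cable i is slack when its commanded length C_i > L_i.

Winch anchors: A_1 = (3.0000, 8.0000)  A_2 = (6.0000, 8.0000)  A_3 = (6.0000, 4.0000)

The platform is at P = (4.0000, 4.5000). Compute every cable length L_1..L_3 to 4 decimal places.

(3.6401, 4.0311, 2.0616)

L_1: Δ = A_1−P = (-1.0000, 3.5000) → ‖Δ‖ = √13.2500 = 3.6401
L_2: Δ = A_2−P = (2.0000, 3.5000) → ‖Δ‖ = √16.2500 = 4.0311
L_3: Δ = A_3−P = (2.0000, -0.5000) → ‖Δ‖ = √4.2500 = 2.0616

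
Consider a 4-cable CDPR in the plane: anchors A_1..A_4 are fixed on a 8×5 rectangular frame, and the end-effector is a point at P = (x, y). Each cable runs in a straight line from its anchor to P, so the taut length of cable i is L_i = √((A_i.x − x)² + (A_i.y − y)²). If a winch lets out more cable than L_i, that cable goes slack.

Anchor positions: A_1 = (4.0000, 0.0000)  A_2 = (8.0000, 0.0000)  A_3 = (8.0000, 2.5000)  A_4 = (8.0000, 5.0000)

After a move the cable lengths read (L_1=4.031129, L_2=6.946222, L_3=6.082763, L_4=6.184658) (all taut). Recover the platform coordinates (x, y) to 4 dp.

(2.0000, 3.5000)

each cable: (A_i−P)·(A_i−P) = L_i²; let k_i = ‖A_i‖²−L_i²
k_1 = 16.0000+0.0000−16.2500 = -0.2500
row 1: -8.0000x + 0.0000y = -16.0000  (k_2=15.7500)
row 2: -8.0000x − 5.0000y = -33.5000  (k_3=33.2500)
row 3: -8.0000x − 10.0000y = -51.0000  (k_4=50.7500)
Cramer on rows 1–2 → x = 2.0000, y = 3.5000
check cable 4: ‖A_4−P‖² = 38.2500 ≈ L_4² = 38.2500 ✓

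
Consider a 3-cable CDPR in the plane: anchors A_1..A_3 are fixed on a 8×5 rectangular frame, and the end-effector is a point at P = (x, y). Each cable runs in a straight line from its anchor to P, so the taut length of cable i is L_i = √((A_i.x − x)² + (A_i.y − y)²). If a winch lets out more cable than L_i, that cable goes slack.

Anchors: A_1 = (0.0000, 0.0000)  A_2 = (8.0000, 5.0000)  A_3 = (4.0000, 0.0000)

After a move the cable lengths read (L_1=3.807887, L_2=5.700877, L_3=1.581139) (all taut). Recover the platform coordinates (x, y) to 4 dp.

each cable: (A_i−P)·(A_i−P) = L_i²; let k_i = ‖A_i‖²−L_i²
k_1 = 0.0000+0.0000−14.5000 = -14.5000
row 1: -16.0000x − 10.0000y = -71.0000  (k_2=56.5000)
row 2: -8.0000x + 0.0000y = -28.0000  (k_3=13.5000)
Cramer on rows 1–2 → x = 3.5000, y = 1.5000

(3.5000, 1.5000)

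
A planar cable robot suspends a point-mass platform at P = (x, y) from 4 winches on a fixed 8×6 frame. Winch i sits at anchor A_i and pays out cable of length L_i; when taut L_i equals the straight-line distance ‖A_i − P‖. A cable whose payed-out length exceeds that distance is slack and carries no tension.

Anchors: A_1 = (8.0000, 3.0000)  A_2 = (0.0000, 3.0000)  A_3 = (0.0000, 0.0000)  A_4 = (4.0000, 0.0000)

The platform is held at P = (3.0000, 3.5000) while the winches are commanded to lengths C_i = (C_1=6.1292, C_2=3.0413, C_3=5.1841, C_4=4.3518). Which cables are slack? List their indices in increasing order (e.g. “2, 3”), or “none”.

cable 1: √((5.0000)²+(-0.5000)²)=5.0249, C_1=6.1292: slack
cable 2: √((-3.0000)²+(-0.5000)²)=3.0414, C_2=3.0413: taut
cable 3: √((-3.0000)²+(-3.5000)²)=4.6098, C_3=5.1841: slack
cable 4: √((1.0000)²+(-3.5000)²)=3.6401, C_4=4.3518: slack

1, 3, 4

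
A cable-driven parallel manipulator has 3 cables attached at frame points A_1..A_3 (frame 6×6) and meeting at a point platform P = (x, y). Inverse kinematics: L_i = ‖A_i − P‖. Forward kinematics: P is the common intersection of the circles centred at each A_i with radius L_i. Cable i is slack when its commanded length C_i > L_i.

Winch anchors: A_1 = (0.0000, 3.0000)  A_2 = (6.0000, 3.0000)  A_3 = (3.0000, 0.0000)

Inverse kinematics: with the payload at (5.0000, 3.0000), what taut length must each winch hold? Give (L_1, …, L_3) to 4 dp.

(5.0000, 1.0000, 3.6056)

L_1 = √((0.0000−5.0000)² + (3.0000−3.0000)²) = 5.0000
L_2 = √((6.0000−5.0000)² + (3.0000−3.0000)²) = 1.0000
L_3 = √((3.0000−5.0000)² + (0.0000−3.0000)²) = 3.6056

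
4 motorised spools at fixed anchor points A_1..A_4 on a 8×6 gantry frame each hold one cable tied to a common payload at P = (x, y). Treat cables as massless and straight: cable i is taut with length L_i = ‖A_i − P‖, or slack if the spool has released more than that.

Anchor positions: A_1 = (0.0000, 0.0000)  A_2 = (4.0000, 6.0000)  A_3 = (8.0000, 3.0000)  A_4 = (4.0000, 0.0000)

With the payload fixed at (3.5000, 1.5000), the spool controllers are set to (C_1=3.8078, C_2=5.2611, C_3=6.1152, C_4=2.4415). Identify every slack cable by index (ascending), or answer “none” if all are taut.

i=1: geometric 3.8079 vs commanded 3.8078 ⇒ taut
i=2: geometric 4.5277 vs commanded 5.2611 ⇒ slack
i=3: geometric 4.7434 vs commanded 6.1152 ⇒ slack
i=4: geometric 1.5811 vs commanded 2.4415 ⇒ slack

2, 3, 4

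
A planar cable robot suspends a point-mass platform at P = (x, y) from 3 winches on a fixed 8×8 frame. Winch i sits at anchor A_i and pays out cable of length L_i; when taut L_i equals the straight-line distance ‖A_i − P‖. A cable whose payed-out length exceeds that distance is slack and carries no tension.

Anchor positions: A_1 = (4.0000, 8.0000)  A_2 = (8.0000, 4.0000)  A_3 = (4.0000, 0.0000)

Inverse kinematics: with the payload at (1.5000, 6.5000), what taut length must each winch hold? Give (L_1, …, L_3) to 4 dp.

(2.9155, 6.9642, 6.9642)

L_1 = √((4.0000−1.5000)² + (8.0000−6.5000)²) = 2.9155
L_2 = √((8.0000−1.5000)² + (4.0000−6.5000)²) = 6.9642
L_3 = √((4.0000−1.5000)² + (0.0000−6.5000)²) = 6.9642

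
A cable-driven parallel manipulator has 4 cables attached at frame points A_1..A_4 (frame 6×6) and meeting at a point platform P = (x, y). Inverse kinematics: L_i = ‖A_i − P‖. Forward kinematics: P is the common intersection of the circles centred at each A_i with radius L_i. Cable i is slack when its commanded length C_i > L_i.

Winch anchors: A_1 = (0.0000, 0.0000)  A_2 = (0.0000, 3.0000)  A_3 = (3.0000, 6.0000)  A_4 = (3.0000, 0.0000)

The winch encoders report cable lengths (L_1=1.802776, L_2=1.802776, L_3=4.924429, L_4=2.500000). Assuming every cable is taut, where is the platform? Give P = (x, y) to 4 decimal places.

expand ‖A_i−P‖²=L_i² and subtract eq 1 (c_i ≔ ‖A_i‖²−L_i²)
c_1 = 0.0000+0.0000−3.2500 = -3.2500
eq1−eq2 → [0.0000  -6.0000]·P = -9.0000
eq1−eq3 → [-6.0000  -12.0000]·P = -24.0000
eq1−eq4 → [-6.0000  0.0000]·P = -6.0000
2×2 solve → P = (1.0000, 1.5000)
check cable 4: ‖A_4−P‖² = 6.2500 ≈ L_4² = 6.2500 ✓

(1.0000, 1.5000)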